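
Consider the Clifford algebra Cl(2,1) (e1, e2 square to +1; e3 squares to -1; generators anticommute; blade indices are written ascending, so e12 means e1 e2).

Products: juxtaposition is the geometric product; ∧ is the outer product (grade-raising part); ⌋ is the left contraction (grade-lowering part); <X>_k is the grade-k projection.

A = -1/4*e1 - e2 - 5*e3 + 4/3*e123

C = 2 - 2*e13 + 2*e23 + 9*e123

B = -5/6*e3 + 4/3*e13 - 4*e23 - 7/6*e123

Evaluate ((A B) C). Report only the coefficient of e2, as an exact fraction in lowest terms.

step 1: -103/18 - 12*e1 + 164/9*e2 + 11/3*e3 - 85/18*e12 - 23/24*e13 + 9/8*e23 + 7/3*e123
step 2: 247/18 - 397/24*e1 + 4109/72*e2 + 1985/18*e3 - 379/9*e12 - 1967/12*e13 - 4559/36*e23 - 619/18*e123
Answer: 4109/72


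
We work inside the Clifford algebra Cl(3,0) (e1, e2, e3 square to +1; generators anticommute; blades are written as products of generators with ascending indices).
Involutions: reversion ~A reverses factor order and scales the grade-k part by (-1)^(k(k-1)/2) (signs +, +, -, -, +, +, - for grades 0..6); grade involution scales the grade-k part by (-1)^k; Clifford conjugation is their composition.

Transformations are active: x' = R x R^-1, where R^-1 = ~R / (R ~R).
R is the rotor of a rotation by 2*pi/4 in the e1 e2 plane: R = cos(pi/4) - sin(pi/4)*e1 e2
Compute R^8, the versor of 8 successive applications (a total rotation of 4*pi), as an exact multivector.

The rotor phase is half the rotation angle and phases add under composition, so 8 steps in the e1 e2 plane accumulate phase 8*(pi/4) = 2*pi: R^8 = cos(2*pi) - sin(2*pi)*e1 e2.
cos(2*pi) = 1 and sin(2*pi) = 0, so R^8 = 1. The total rotation 4*pi is 2 full turns, so every vector returns to itself, yet the rotor is +1, back on the identity sheet (an even number of 2*pi turns).
Answer: 1


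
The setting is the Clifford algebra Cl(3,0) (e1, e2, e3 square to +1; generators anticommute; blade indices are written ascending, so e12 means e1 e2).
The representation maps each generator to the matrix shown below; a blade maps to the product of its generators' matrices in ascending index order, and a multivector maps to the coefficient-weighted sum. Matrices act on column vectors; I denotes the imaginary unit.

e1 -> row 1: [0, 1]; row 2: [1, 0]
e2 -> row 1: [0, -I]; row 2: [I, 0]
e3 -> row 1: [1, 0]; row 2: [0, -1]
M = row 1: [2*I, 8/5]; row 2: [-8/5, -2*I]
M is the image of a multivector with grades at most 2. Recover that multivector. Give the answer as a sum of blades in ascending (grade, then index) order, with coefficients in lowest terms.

Method: 1, rho(e1), rho(e2), rho(e3) form a trace-orthogonal basis of the 2x2 complex matrices (tr(X Y) = 2 if X = Y, else 0), so M = m0*1 + m1*rho(e1) + m2*rho(e2) + m3*rho(e3) with m0 = tr(M)/2 = 0, m1 = tr(M rho(e1))/2 = 0, m2 = tr(M rho(e2))/2 = 8*I/5, m3 = tr(M rho(e3))/2 = 2*I.
Multiplying table entries, the bivector images are rho(e12) = I*rho(e3), rho(e13) = -I*rho(e2), rho(e23) = I*rho(e1); with real blade coefficients the real parts of m0..m3 are the coefficients of 1, e1, e2, e3 and the imaginary parts give the bivectors (e23: Im m1, e13: -Im m2, e12: Im m3).
Answer: 2*e12 - 8/5*e13


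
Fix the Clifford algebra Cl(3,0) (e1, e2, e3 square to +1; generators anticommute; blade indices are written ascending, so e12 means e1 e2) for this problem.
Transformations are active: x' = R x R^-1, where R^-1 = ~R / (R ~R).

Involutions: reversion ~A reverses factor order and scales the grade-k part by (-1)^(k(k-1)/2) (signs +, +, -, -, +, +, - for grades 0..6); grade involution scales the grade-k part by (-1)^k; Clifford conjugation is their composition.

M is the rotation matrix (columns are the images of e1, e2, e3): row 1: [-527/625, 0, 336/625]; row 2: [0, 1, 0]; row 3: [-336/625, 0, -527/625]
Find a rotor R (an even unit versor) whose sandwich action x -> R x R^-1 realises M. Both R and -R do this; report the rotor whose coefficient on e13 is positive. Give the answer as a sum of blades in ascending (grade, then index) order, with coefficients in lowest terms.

Method: write R = a + b12*e12 + b13*e13 + b23*e23 with a^2 + b12^2 + b13^2 + b23^2 = 1 (so R^-1 = ~R). Expanding the columns R e_j ~R gives tr M = 4a^2 - 1 and, from the antisymmetric part, M21 - M12 = -4a*b12, M13 - M31 = 4a*b13, M32 - M23 = -4a*b23.
Here tr M = -429/625, so a^2 = (1 + tr M)/4 = 49/625 and a = ±7/25. Taking a = 7/25: M21 - M12 = 0, M13 - M31 = 672/625, M32 - M23 = 0, giving b12 = 0, b13 = 24/25, b23 = 0, i.e. R = 7/25 + 24/25*e13.
Its e13 coefficient is already positive.
Answer: 7/25 + 24/25*e13. Recall the cover is two-to-one: with M of trace -429/625, both preimages act alike, and the stated e13 sign chooses the sheet.


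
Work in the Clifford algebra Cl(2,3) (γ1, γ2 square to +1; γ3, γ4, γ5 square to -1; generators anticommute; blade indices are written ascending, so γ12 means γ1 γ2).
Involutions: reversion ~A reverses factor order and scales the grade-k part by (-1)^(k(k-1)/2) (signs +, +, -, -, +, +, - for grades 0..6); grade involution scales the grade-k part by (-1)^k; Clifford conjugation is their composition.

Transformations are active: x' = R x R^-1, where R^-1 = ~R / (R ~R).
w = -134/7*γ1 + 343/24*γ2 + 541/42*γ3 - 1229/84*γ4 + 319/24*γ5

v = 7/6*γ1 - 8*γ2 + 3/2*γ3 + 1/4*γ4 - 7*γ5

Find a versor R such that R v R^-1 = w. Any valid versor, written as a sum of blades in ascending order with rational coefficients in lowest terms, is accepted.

Reasoning: v^2 = w^2 = 2023/144 since conjugation preserves the quadratic form; R = v + w = -755/42*γ1 + 151/24*γ2 + 302/21*γ3 - 302/21*γ4 + 151/24*γ5 is then valid when invertible, keeping its own part and reversing (v - w)/2.
Answer: -755/42*γ1 + 151/24*γ2 + 302/21*γ3 - 302/21*γ4 + 151/24*γ5


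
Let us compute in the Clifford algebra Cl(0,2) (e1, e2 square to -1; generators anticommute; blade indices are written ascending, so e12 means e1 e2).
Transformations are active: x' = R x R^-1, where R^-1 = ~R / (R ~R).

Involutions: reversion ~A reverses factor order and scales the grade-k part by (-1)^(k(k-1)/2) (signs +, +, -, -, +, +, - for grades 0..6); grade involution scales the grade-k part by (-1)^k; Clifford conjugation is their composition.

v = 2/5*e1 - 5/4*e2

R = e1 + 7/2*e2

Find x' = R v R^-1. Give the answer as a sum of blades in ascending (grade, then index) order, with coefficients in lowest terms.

~R = e1 + 7/2*e2, and R ~R = -53/4, so R^-1 = ~R / (-53/4).
R v = 159/40 - 53/20*e12
Answer: -e1 - 17/20*e2


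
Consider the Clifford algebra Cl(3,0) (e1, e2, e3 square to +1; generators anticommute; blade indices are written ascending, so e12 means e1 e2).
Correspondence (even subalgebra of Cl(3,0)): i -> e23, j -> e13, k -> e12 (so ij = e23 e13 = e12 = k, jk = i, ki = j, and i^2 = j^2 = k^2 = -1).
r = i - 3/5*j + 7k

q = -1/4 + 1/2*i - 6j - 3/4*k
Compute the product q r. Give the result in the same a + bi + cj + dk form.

In blades: q = -1/4 - 3/4*e12 - 6*e13 + 1/2*e23, r = 7*e12 - 3/5*e13 + e23.
Distribute q over r term by term (generator squares from the signature, products reordered to ascending indices): (-1/4)*r = -7/4*e12 + 3/20*e13 - 1/4*e23; (-3/4*e12)*r = 21/4 - 3/4*e13 - 9/20*e23; (-6*e13)*r = -18/5 + 6*e12 - 42*e23; (1/2*e23)*r = -1/2 - 3/10*e12 - 7/2*e13.
Sum: 23/20 + 79/20*e12 - 41/10*e13 - 427/10*e23; translating back through the correspondence:
Answer: 23/20 - 427/10*i - 41/10*j + 79/20*k


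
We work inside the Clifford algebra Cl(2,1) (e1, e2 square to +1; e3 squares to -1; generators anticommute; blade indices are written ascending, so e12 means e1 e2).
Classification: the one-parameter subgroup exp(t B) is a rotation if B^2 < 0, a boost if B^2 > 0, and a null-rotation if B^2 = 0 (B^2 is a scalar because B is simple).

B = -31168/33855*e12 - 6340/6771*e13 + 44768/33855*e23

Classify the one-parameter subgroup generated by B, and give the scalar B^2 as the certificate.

B^2 term by term: the squares give (-31168/33855)^2*(e12)^2 + (-6340/6771)^2*(e13)^2 + (44768/33855)^2*(e23)^2 = 971444224/1146161025*(-1) + 40195600/45846441*(+1) + 2004173824/1146161025*(+1) = 16/9 (each basis 2-blade squares to minus the product of its generators' squares); cross terms between blades sharing an index anticommute and cancel. So B^2 = 16/9.
Answer: boost, certificate B^2 = 16/9. The invariant at work: B^2 = 16/9 is unchanged by conjugation, hence its sign classifies the subgroup whatever basis B is written in.


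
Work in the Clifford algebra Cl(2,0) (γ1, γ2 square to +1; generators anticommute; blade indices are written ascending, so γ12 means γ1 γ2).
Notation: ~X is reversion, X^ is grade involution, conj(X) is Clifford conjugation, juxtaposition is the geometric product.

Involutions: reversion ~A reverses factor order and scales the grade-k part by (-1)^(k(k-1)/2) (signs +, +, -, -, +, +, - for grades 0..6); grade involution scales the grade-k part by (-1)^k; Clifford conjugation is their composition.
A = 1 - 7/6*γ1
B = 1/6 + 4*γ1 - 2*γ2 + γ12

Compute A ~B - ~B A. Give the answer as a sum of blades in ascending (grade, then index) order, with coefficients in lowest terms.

first term: -9/2 + 137/36*γ1 - 5/6*γ2 + 4/3*γ12
second term: -9/2 + 137/36*γ1 - 19/6*γ2 - 10/3*γ12
Answer: 7/3*γ2 + 14/3*γ12


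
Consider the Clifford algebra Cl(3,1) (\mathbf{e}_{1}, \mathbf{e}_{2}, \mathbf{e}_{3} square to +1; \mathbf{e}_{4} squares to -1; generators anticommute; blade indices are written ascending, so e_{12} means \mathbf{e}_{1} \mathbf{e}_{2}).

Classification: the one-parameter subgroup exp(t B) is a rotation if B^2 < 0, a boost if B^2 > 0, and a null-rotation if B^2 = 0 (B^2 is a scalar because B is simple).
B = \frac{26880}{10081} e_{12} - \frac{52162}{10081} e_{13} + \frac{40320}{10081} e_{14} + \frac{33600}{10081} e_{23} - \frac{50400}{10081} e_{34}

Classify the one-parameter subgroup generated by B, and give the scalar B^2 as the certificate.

B^2 term by term: the squares give (\frac{26880}{10081})^2*(e_{12})^2 + (-\frac{52162}{10081})^2*(e_{13})^2 + (\frac{40320}{10081})^2*(e_{14})^2 + (\frac{33600}{10081})^2*(e_{23})^2 + (-\frac{50400}{10081})^2*(e_{34})^2 = \frac{722534400}{101626561}*(-1) + \frac{2720874244}{101626561}*(-1) + \frac{1625702400}{101626561}*(+1) + \frac{1128960000}{101626561}*(-1) + \frac{2540160000}{101626561}*(+1) = -4 (each basis 2-blade squares to minus the product of its generators' squares); cross terms between blades sharing an index anticommute and cancel; the commuting (index-disjoint) pairs give grade-4 terms 2*c*c'*(blade product), which cancel blade by blade — e_{1234}: -\frac{2709504000}{101626561} + \frac{2709504000}{101626561} = 0 — confirming B is simple. So B^2 = -4.
Answer: rotation, certificate B^2 = -4. Key observation: B^2 = -4 is a conjugation invariant, so its sign decides the class regardless of the surface form of B.


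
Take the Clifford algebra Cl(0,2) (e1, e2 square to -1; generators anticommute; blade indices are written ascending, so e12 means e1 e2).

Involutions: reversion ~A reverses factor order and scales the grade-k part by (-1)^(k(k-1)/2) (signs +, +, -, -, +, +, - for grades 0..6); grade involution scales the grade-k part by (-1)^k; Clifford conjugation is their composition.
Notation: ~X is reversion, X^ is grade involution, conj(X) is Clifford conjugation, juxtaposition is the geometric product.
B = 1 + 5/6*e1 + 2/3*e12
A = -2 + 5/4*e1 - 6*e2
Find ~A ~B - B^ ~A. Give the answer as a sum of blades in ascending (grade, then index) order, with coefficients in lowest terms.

first term: -73/24 + 43/12*e1 - 31/6*e2 + 19/3*e12
second term: -23/24 + 83/12*e1 - 31/6*e2 + 11/3*e12
Answer: -25/12 - 10/3*e1 + 8/3*e12


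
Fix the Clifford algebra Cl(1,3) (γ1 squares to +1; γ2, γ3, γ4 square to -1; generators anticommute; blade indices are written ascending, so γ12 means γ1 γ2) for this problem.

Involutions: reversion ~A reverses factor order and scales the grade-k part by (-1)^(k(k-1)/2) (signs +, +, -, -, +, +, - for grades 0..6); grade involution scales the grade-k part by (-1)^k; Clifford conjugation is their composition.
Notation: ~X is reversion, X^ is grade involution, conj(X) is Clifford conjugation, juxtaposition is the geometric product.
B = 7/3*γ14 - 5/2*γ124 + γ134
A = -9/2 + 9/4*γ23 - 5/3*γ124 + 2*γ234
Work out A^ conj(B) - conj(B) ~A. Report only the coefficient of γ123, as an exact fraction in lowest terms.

first term: 25/6 + 35/9*γ2 - 2*γ12 - 5*γ13 + 21/2*γ14 + 5/3*γ23 + 14/3*γ123 + 9*γ124 - 81/8*γ134 - 21/4*γ1234
second term: 25/6 + 35/9*γ2 + 2*γ12 + 5*γ13 + 21/2*γ14 - 5/3*γ23 - 14/3*γ123 + 9*γ124 - 81/8*γ134 + 21/4*γ1234
Answer: 28/3


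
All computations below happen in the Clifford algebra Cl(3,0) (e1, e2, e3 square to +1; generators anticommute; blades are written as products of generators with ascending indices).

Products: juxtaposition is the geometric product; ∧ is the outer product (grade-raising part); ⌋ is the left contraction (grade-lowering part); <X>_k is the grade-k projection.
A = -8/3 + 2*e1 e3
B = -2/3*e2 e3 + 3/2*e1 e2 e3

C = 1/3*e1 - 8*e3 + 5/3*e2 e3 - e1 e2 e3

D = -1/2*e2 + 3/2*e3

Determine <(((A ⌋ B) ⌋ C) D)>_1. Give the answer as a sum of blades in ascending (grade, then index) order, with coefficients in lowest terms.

step 1: 3*e2 + 16/9*e2 e3 - 4*e1 e2 e3
step 2: -188/27 + 16/9*e1 + 5*e3 + 3*e1 e3
step 3: 15/2 + 9/2*e1 + 94/27*e2 - 94/9*e3 - 8/9*e1 e2 + 8/3*e1 e3 + 5/2*e2 e3 + 3/2*e1 e2 e3
step 4: 9/2*e1 + 94/27*e2 - 94/9*e3
Answer: 9/2*e1 + 94/27*e2 - 94/9*e3


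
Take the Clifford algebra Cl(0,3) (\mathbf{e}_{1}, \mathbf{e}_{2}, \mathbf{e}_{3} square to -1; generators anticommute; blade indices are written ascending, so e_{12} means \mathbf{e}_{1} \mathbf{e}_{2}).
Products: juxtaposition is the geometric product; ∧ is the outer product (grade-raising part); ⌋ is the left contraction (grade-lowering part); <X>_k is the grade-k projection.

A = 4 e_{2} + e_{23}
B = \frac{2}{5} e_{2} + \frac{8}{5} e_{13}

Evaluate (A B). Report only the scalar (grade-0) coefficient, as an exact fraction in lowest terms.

step 1: -\frac{8}{5} + \frac{2}{5} e_{3} - \frac{8}{5} e_{12} - \frac{32}{5} e_{123}
Answer: -\frac{8}{5}


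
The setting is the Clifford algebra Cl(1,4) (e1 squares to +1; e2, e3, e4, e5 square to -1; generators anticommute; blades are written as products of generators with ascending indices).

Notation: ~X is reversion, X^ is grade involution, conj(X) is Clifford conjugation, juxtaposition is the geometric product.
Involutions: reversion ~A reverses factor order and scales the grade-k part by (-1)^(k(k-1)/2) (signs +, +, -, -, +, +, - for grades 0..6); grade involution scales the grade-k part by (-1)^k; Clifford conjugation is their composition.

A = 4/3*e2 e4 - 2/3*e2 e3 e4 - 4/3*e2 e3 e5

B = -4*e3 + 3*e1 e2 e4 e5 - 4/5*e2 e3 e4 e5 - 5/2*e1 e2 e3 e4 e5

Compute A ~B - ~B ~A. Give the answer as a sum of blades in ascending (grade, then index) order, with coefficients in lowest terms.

first term: -16/15*e4 + 8/15*e5 + 10/3*e1 e4 - 17/3*e1 e5 + 8/3*e2 e4 + 16/3*e2 e5 - 16/15*e3 e5 - 4*e1 e3 e4 - 4/3*e1 e3 e5 + 16/3*e2 e3 e4
second term: -16/15*e4 + 8/15*e5 - 10/3*e1 e4 + 17/3*e1 e5 - 8/3*e2 e4 - 16/3*e2 e5 + 16/15*e3 e5 + 4*e1 e3 e4 + 4/3*e1 e3 e5 - 16/3*e2 e3 e4
Answer: 20/3*e1 e4 - 34/3*e1 e5 + 16/3*e2 e4 + 32/3*e2 e5 - 32/15*e3 e5 - 8*e1 e3 e4 - 8/3*e1 e3 e5 + 32/3*e2 e3 e4


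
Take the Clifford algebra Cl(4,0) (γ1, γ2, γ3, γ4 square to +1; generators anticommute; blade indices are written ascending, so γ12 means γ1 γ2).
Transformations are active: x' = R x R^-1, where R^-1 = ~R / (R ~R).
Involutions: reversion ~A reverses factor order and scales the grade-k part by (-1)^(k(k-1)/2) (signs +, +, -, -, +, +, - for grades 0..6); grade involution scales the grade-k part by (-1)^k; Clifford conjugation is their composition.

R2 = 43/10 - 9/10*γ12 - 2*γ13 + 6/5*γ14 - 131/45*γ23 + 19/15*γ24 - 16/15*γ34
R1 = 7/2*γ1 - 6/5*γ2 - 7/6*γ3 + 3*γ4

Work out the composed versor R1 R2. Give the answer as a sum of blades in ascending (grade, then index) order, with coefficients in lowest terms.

Distribute over the terms of R1 (each basis-blade product reordered to ascending indices, repeated generators contracted through their squares):
(7/2*γ1) R2 = 301/20*γ1 - 63/20*γ2 - 7*γ3 + 21/5*γ4 - 917/90*γ123 + 133/30*γ124 - 56/15*γ134
(-6/5*γ2) R2 = -27/25*γ1 - 129/25*γ2 + 262/75*γ3 - 38/25*γ4 - 12/5*γ123 + 36/25*γ124 + 32/25*γ234
(-7/6*γ3) R2 = -7/3*γ1 - 917/270*γ2 - 301/60*γ3 + 56/45*γ4 + 21/20*γ123 + 7/5*γ134 + 133/90*γ234
(3*γ4) R2 = -18/5*γ1 - 19/5*γ2 + 16/5*γ3 + 129/10*γ4 - 27/10*γ124 - 6*γ134 - 131/15*γ234
Summing the partial products and collecting blades:
Answer: 2411/300*γ1 - 41867/2700*γ2 - 1597/300*γ3 + 7571/450*γ4 - 2077/180*γ123 + 238/75*γ124 - 25/3*γ134 - 2689/450*γ234


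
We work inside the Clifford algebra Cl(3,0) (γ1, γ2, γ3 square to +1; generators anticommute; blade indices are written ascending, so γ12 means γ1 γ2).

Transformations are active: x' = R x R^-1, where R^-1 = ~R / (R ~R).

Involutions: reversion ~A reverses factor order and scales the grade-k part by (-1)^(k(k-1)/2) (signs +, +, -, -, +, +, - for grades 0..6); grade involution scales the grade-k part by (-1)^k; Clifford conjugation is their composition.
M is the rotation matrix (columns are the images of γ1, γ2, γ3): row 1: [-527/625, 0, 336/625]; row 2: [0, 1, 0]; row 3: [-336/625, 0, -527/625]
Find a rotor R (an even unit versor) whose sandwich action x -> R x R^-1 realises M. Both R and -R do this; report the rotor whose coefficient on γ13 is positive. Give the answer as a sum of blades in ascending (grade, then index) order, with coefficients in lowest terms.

Method: write R = a + b12*γ12 + b13*γ13 + b23*γ23 with a^2 + b12^2 + b13^2 + b23^2 = 1 (so R^-1 = ~R). Expanding the columns R e_j ~R gives tr M = 4a^2 - 1 and, from the antisymmetric part, M21 - M12 = -4a*b12, M13 - M31 = 4a*b13, M32 - M23 = -4a*b23.
Here tr M = -429/625, so a^2 = (1 + tr M)/4 = 49/625 and a = ±7/25. Taking a = 7/25: M21 - M12 = 0, M13 - M31 = 672/625, M32 - M23 = 0, giving b12 = 0, b13 = 24/25, b23 = 0, i.e. R = 7/25 + 24/25*γ13.
Its γ13 coefficient is already positive.
Answer: 7/25 + 24/25*γ13. Note: both R and -R realise this M (trace -429/625); the covering map identifies them, and the γ13-coefficient sign is the tie-breaker.


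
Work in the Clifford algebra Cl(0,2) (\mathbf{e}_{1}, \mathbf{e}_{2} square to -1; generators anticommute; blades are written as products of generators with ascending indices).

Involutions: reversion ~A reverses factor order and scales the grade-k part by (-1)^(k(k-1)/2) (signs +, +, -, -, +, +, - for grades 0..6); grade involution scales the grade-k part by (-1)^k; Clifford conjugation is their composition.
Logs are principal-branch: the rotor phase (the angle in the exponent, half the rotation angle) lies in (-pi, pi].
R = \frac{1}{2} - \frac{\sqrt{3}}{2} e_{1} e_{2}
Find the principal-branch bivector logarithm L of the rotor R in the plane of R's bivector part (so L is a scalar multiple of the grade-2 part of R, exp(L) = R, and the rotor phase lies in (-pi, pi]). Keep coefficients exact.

The scalar part of R is \frac{1}{2}, and that scalar determines the rotor phase on the principal branch; recovering the unit plane as bivector-part over sine of the phase gives L = phase * plane.
Concretely: cos(phase) = \frac{1}{2} gives phase = ±\frac{\pi}{3}, and since phase/sin(phase) is even the sign is immaterial: L = (phase/sin(phase)) * <R>_2 = (\frac{2 \sqrt{3} \pi}{9}) * <R>_2.
Answer: - \frac{\pi}{3} e_{1} e_{2}


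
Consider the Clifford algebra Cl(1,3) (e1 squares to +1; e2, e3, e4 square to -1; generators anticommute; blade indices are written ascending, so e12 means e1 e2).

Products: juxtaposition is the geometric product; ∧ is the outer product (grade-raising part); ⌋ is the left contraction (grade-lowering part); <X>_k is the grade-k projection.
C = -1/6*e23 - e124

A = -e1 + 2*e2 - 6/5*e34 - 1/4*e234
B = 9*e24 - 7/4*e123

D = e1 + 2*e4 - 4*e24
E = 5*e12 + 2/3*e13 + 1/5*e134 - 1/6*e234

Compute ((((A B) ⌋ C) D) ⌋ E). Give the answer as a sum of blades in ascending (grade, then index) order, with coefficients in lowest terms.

step 1: -9/4*e3 - 18*e4 - 7/2*e13 + 7/16*e14 + 251/20*e23 - 69/10*e124
step 2: -577/120 + 13/16*e2 - 18*e12
step 3: -577/120*e1 + 18*e2 - 191/30*e4 - 13/16*e12 - 72*e14 + 2503/120*e24 - 36*e124
step 4: -65/16 + 90*e1 - 577/24*e2 + 5557/720*e3 + 191/150*e13 - 191/180*e23 + 1223/600*e34
Answer: -65/16 + 90*e1 - 577/24*e2 + 5557/720*e3 + 191/150*e13 - 191/180*e23 + 1223/600*e34


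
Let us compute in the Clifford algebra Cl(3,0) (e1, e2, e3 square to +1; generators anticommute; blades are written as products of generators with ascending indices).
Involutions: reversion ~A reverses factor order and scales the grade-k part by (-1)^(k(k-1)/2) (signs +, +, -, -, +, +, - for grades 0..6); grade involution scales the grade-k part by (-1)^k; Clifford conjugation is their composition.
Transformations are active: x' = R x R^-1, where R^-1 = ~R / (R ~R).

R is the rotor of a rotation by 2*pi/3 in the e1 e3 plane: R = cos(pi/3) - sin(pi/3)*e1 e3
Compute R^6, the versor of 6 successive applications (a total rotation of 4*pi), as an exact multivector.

Because a rotor carries half the rotation angle, composing 6 copies of this e1 e3-plane rotor multiplies the phase: 6*(pi/3) = 2*pi, hence R^6 = cos(2*pi) - sin(2*pi)*e1 e3.
cos(2*pi) = 1 and sin(2*pi) = 0, so R^6 = 1. The total rotation 4*pi is 2 full turns, so every vector returns to itself, yet the rotor is +1, back on the identity sheet (an even number of 2*pi turns).
Answer: 1


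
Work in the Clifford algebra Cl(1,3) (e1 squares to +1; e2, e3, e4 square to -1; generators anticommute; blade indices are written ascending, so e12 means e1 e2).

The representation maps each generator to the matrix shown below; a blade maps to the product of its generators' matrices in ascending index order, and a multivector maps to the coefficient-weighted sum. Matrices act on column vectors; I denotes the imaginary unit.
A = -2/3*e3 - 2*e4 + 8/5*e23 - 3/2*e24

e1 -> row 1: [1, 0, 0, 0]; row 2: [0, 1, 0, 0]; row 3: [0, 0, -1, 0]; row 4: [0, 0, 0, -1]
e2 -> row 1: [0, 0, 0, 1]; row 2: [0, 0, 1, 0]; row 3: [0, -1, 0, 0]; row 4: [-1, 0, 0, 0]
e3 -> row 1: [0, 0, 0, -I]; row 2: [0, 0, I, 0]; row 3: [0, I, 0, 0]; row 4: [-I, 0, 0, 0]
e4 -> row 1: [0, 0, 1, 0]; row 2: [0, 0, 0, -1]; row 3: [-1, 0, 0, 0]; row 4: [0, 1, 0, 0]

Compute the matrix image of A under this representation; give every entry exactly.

Bivector images (products of the table entries): rho(e23) = rho(e2)rho(e3) = row 1: [-I, 0, 0, 0]; row 2: [0, I, 0, 0]; row 3: [0, 0, -I, 0]; row 4: [0, 0, 0, I]; rho(e24) = rho(e2)rho(e4) = row 1: [0, 1, 0, 0]; row 2: [-1, 0, 0, 0]; row 3: [0, 0, 0, 1]; row 4: [0, 0, -1, 0].
M = (-2/3)*rho(e3) + (-2)*rho(e4) + (8/5)*rho(e23) + (-3/2)*rho(e24), summed entrywise:
Answer: row 1: [-8*I/5, -3/2, -2, 2*I/3]; row 2: [3/2, 8*I/5, -2*I/3, 2]; row 3: [2, -2*I/3, -8*I/5, -3/2]; row 4: [2*I/3, -2, 3/2, 8*I/5]


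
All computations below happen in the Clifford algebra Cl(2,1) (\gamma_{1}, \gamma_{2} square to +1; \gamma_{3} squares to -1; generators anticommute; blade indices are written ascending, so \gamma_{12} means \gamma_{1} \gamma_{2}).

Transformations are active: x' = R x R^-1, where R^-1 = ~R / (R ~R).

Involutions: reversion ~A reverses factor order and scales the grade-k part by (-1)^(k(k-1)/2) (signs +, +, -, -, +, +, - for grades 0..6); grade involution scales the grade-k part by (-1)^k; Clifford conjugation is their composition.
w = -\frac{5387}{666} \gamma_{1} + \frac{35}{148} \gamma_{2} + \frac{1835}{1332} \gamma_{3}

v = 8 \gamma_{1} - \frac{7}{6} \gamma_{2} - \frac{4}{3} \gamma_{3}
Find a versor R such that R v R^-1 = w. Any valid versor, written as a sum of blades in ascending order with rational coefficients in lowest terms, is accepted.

Construction: equal norms (both \frac{763}{12}) license R = v + w = -\frac{59}{666} \gamma_{1} - \frac{413}{444} \gamma_{2} + \frac{59}{1332} \gamma_{3} — nothing changes along that direction, while (v - w)/2 changes sign, so v maps onto w.
Answer: -\frac{59}{666} \gamma_{1} - \frac{413}{444} \gamma_{2} + \frac{59}{1332} \gamma_{3}


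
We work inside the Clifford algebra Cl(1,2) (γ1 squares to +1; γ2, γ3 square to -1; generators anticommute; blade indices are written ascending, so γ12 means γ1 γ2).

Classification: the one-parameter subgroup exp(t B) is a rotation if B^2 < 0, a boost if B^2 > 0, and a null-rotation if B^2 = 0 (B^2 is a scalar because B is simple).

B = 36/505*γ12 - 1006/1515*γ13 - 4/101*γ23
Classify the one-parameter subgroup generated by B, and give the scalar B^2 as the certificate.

B^2 term by term: the squares give (36/505)^2*(γ12)^2 + (-1006/1515)^2*(γ13)^2 + (-4/101)^2*(γ23)^2 = 1296/255025*(+1) + 1012036/2295225*(+1) + 16/10201*(-1) = 4/9 (each basis 2-blade squares to minus the product of its generators' squares); cross terms between blades sharing an index anticommute and cancel. So B^2 = 4/9.
Answer: boost, certificate B^2 = 4/9. The scalar 4/9 is the complete invariant here: its sign names the subgroup type.


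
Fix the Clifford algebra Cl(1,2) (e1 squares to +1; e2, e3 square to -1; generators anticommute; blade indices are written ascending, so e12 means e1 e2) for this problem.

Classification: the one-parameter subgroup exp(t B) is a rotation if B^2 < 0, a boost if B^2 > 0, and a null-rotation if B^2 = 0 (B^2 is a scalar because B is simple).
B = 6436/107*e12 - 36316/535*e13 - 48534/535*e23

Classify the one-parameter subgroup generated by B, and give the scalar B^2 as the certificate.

B^2 term by term: the squares give (6436/107)^2*(e12)^2 + (-36316/535)^2*(e13)^2 + (-48534/535)^2*(e23)^2 = 41422096/11449*(+1) + 1318851856/286225*(+1) + 2355549156/286225*(-1) = -4 (each basis 2-blade squares to minus the product of its generators' squares); cross terms between blades sharing an index anticommute and cancel. So B^2 = -4.
Answer: rotation, certificate B^2 = -4. The scalar -4 is the complete invariant here: its sign names the subgroup type.


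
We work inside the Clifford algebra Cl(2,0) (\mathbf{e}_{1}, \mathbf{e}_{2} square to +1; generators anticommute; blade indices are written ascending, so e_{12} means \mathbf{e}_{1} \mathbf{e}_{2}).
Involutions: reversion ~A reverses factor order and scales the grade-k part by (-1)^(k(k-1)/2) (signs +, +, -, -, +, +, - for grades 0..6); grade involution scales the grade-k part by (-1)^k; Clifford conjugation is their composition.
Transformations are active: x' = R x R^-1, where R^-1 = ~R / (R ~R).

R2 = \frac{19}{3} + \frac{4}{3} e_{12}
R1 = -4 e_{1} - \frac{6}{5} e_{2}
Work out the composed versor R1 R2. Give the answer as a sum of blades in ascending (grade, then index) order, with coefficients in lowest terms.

Distribute over the terms of R1 (each basis-blade product reordered to ascending indices, repeated generators contracted through their squares):
(-4 e_{1}) R2 = -\frac{76}{3} e_{1} - \frac{16}{3} e_{2}
(-\frac{6}{5} e_{2}) R2 = \frac{8}{5} e_{1} - \frac{38}{5} e_{2}
Summing the partial products and collecting blades:
Answer: -\frac{356}{15} e_{1} - \frac{194}{15} e_{2}


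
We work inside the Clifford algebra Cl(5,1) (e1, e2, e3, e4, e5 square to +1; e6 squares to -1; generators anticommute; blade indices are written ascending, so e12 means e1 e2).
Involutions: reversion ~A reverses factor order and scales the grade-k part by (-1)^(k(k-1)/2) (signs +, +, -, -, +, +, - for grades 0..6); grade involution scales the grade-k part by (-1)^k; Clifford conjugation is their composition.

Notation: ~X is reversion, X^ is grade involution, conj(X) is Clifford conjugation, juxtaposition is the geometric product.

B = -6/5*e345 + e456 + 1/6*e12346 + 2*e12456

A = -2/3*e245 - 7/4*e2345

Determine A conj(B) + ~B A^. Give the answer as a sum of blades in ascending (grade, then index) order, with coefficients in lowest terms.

first term: -21/10*e2 + 4/3*e16 - 4/5*e23 + 2/3*e26 + 7/2*e136 + 7/24*e156 + 7/4*e236 + 1/9*e1356
second term: -21/10*e2 + 4/3*e16 + 4/5*e23 - 2/3*e26 + 7/2*e136 + 7/24*e156 - 7/4*e236 - 1/9*e1356
Answer: -21/5*e2 + 8/3*e16 + 7*e136 + 7/12*e156


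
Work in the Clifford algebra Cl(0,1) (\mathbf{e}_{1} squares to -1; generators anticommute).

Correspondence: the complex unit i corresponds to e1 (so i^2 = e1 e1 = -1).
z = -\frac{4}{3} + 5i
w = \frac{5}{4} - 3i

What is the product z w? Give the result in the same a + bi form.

In blades: z = -\frac{4}{3} + 5 e_{1}, w = \frac{5}{4} - 3 e_{1}.
Distribute z over w term by term (generator squares from the signature, products reordered to ascending indices): (-\frac{4}{3})*w = -\frac{5}{3} + 4 e_{1}; (5 e_{1})*w = 15 + \frac{25}{4} e_{1}.
Sum: \frac{40}{3} + \frac{41}{4} e_{1}; translating back through the correspondence:
Answer: \frac{40}{3} + \frac{41}{4}i


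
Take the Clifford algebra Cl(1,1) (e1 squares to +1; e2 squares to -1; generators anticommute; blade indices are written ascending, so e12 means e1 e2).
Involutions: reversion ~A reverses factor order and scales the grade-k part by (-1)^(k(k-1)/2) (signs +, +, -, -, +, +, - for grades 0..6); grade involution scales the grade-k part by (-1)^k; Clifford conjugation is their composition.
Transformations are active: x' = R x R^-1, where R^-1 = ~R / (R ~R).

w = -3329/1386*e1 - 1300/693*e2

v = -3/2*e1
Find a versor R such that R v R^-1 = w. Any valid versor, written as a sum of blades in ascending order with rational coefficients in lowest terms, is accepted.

Sketch: the shared square 9/4 makes R = v + w = -2704/693*e1 - 1300/693*e2 the natural versor; its sandwich fixes that direction, negates (v - w)/2, and sends v to w.
Answer: -2704/693*e1 - 1300/693*e2


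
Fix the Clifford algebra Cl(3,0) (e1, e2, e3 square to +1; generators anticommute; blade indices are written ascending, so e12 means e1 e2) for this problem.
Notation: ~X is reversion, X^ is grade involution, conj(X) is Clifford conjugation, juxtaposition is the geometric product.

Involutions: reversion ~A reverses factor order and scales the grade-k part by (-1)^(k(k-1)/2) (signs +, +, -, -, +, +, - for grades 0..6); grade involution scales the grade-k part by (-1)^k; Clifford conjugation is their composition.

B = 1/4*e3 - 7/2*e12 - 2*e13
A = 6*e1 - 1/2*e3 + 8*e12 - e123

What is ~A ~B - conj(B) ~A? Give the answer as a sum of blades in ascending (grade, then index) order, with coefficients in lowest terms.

first term: 223/8 + e1 + 23*e2 + 17/2*e3 + 1/4*e12 + 3/2*e13 + 16*e23 - 15/4*e123
second term: 225/8 - e1 - 19*e2 - 31/2*e3 - 1/4*e12 + 3/2*e13 - 16*e23 + 1/4*e123
Answer: -1/4 + 2*e1 + 42*e2 + 24*e3 + 1/2*e12 + 32*e23 - 4*e123


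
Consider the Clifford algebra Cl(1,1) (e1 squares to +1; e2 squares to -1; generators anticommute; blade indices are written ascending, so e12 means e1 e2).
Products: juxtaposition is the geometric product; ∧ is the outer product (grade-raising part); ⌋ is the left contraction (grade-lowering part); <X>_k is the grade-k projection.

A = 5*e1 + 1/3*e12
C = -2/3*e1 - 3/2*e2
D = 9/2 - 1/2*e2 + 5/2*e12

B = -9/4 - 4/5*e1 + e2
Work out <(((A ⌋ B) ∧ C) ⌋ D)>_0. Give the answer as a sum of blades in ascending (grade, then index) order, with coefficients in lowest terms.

step 1: -4
step 2: 8/3*e1 + 6*e2
step 3: 3 + 15*e1 + 20/3*e2
step 4: 3
Answer: 3


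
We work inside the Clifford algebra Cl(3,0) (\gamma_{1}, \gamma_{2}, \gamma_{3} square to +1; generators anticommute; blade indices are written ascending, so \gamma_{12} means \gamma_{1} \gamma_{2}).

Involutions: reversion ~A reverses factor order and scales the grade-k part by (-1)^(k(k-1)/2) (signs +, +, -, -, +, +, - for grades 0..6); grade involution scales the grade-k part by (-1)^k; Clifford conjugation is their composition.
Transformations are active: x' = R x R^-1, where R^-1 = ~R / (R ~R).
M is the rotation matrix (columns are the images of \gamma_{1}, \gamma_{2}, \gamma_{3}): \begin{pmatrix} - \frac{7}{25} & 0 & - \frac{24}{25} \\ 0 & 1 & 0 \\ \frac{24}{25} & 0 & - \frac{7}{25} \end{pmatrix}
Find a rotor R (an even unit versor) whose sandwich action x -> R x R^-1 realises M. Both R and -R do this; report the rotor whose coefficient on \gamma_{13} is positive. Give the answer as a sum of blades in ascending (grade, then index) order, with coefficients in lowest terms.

Method: write R = a + b12*\gamma_{12} + b13*\gamma_{13} + b23*\gamma_{23} with a^2 + b12^2 + b13^2 + b23^2 = 1 (so R^-1 = ~R). Expanding the columns R e_j ~R gives tr M = 4a^2 - 1 and, from the antisymmetric part, M21 - M12 = -4a*b12, M13 - M31 = 4a*b13, M32 - M23 = -4a*b23.
Here tr M = \frac{11}{25}, so a^2 = (1 + tr M)/4 = \frac{9}{25} and a = ±\frac{3}{5}. Taking a = \frac{3}{5}: M21 - M12 = 0, M13 - M31 = -\frac{48}{25}, M32 - M23 = 0, giving b12 = 0, b13 = -\frac{4}{5}, b23 = 0, i.e. R = \frac{3}{5} - \frac{4}{5} \gamma_{13}.
Its \gamma_{13} coefficient is negative, so report the other preimage -R.
Answer: -\frac{3}{5} + \frac{4}{5} \gamma_{13}. Sheet selection: the two-to-one cover makes ±R indistinguishable at the matrix level (trace \frac{11}{25}), so uniqueness comes from the required sign on \gamma_{13}.


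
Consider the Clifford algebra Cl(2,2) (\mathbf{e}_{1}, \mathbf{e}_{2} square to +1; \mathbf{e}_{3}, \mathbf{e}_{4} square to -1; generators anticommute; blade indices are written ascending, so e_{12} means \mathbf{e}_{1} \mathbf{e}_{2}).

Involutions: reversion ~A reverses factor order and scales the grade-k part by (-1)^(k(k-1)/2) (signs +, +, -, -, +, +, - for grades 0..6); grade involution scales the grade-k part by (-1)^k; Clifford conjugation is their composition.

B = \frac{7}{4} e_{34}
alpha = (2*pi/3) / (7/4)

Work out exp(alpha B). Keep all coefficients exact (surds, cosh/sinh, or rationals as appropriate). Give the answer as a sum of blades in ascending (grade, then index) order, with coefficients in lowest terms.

B^2 = (\frac{7}{4})^2*(e_{34})^2 = \frac{49}{16}*(-1) = -\frac{49}{16} (a basis 2-blade squares to minus the product of its generators' squares).
B^2 = -\frac{49}{16} — since the square is negative, the closed form is circular: l = \frac{7}{4}, alpha*l = \frac{2 \pi}{3}, so exp(alpha B) = cos(\frac{2 \pi}{3}) + (sin(\frac{2 \pi}{3})/(\frac{7}{4}))*B = - \frac{1}{2} + (\frac{2 \sqrt{3}}{7})*B.
Answer: - \frac{1}{2} + \frac{\sqrt{3}}{2} e_{34}


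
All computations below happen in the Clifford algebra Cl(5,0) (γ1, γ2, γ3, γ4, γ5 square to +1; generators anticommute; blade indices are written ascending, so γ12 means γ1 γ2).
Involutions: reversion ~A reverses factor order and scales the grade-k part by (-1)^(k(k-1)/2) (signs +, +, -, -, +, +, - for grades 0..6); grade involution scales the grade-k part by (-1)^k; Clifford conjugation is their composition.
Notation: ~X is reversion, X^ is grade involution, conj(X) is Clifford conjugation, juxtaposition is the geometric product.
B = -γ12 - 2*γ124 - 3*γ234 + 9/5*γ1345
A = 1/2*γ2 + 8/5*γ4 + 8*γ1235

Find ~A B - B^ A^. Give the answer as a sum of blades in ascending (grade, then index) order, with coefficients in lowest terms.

first term: 1/2*γ1 - 16/5*γ12 + γ14 - 24/5*γ23 - 72/5*γ24 - 3/2*γ34 + 8*γ35 - 8/5*γ124 + 72/25*γ135 - 24*γ145 - 16*γ345 - 9/10*γ12345
second term: 1/2*γ1 - 16/5*γ12 + γ14 - 24/5*γ23 + 72/5*γ24 - 3/2*γ34 + 8*γ35 + 8/5*γ124 + 72/25*γ135 + 24*γ145 + 16*γ345 + 9/10*γ12345
Answer: -144/5*γ24 - 16/5*γ124 - 48*γ145 - 32*γ345 - 9/5*γ12345


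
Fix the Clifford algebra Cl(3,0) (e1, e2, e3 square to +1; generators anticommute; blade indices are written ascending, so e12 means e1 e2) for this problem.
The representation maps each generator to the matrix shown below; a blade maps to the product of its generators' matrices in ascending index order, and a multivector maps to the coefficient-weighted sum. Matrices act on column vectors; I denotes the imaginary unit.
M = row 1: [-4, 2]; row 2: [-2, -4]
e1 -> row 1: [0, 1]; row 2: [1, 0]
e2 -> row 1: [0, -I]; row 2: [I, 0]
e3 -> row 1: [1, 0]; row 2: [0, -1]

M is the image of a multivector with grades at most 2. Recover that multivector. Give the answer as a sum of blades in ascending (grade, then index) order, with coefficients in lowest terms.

Method: 1, rho(e1), rho(e2), rho(e3) form a trace-orthogonal basis of the 2x2 complex matrices (tr(X Y) = 2 if X = Y, else 0), so M = m0*1 + m1*rho(e1) + m2*rho(e2) + m3*rho(e3) with m0 = tr(M)/2 = -4, m1 = tr(M rho(e1))/2 = 0, m2 = tr(M rho(e2))/2 = 2*I, m3 = tr(M rho(e3))/2 = 0.
Multiplying table entries, the bivector images are rho(e12) = I*rho(e3), rho(e13) = -I*rho(e2), rho(e23) = I*rho(e1); with real blade coefficients the real parts of m0..m3 are the coefficients of 1, e1, e2, e3 and the imaginary parts give the bivectors (e23: Im m1, e13: -Im m2, e12: Im m3).
Answer: -4 - 2*e13


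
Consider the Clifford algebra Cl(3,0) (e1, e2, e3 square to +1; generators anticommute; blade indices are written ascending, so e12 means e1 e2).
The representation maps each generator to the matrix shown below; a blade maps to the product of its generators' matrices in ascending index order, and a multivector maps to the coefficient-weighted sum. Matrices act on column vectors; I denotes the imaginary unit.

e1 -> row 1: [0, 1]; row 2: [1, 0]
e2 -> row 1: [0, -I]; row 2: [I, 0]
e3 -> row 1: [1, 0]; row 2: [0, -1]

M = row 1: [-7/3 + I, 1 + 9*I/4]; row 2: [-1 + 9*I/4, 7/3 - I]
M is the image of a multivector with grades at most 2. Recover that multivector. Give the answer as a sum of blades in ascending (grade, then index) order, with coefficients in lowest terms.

Method: 1, rho(e1), rho(e2), rho(e3) form a trace-orthogonal basis of the 2x2 complex matrices (tr(X Y) = 2 if X = Y, else 0), so M = m0*1 + m1*rho(e1) + m2*rho(e2) + m3*rho(e3) with m0 = tr(M)/2 = 0, m1 = tr(M rho(e1))/2 = 9*I/4, m2 = tr(M rho(e2))/2 = I, m3 = tr(M rho(e3))/2 = -7/3 + I.
Multiplying table entries, the bivector images are rho(e12) = I*rho(e3), rho(e13) = -I*rho(e2), rho(e23) = I*rho(e1); with real blade coefficients the real parts of m0..m3 are the coefficients of 1, e1, e2, e3 and the imaginary parts give the bivectors (e23: Im m1, e13: -Im m2, e12: Im m3).
Answer: -7/3*e3 + e12 - e13 + 9/4*e23


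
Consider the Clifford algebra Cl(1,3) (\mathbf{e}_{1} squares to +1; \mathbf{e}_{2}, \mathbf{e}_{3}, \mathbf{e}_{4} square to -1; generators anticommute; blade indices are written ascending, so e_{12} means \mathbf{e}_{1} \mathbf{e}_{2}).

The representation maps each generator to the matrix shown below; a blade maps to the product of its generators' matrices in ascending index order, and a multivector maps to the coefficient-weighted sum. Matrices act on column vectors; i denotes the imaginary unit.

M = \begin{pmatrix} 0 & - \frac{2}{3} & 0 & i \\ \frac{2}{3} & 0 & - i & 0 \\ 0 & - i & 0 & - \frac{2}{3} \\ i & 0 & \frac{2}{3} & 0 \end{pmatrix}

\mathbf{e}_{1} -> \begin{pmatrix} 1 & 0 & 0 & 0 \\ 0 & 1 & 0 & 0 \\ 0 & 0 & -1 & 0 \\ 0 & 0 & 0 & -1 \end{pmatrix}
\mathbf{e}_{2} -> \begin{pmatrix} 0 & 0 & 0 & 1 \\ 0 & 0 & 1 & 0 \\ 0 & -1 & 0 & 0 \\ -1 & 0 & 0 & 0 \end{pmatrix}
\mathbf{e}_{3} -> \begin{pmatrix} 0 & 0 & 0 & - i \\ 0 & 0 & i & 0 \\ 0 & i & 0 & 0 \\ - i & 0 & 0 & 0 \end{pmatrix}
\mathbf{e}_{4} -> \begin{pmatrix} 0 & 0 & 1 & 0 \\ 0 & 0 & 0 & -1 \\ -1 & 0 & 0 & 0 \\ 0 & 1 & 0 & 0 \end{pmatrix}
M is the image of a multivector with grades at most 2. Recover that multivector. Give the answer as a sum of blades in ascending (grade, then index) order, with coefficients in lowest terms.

Method: the blade images are trace-orthogonal — tr(rho(e_A) rho(e_B)^-1) = 4 if A = B and 0 otherwise — and rho(e_A)^-1 = (e_A)^2 * rho(e_A) with (e_A)^2 = +1 or -1, so the coefficient of e_A in the preimage is (e_A)^2 * tr(M rho(e_A))/4.
Nonzero projections over blades of grade <= 2: e_{3}: (e_{3})^2 = -1, tr(M rho(e_{3})) = 4, coefficient -1; e_{24}: (e_{24})^2 = -1, tr(M rho(e_{24})) = \frac{8}{3}, coefficient -\frac{2}{3}. Every other blade of grade <= 2 projects to 0.
Answer: -e_{3} - \frac{2}{3} e_{24}


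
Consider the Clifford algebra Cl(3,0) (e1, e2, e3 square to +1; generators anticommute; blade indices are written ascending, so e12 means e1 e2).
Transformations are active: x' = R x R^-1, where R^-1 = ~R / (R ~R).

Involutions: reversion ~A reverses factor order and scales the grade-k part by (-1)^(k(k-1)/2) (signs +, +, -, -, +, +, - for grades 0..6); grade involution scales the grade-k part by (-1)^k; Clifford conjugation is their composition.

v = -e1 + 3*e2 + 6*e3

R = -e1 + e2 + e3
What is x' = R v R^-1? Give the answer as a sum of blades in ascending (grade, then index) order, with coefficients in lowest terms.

~R = -e1 + e2 + e3, and R ~R = 3, so R^-1 = ~R / (3).
R v = 10 - 2*e12 - 5*e13 + 3*e23
Answer: -17/3*e1 + 11/3*e2 + 2/3*e3
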